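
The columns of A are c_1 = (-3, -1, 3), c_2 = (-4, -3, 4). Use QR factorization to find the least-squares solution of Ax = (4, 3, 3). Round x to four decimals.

c_1 = (-3, -1, 3); ‖c_1‖ = 4.3589, so q_1 = (-0.6882, -0.2294, 0.6882).
q_1·c_2 = (-0.6882)·(-4) + (-0.2294)·(-3) + 0.6882·4 = 6.1942.
u_2 = c_2 − 6.1942·q_1 = (0.2632, -1.5789, -0.2632).
‖u_2‖ = 1.6222, so q_2 = (0.1622, -0.9733, -0.1622).
Qᵀb = (-1.3765, -2.7578).
Back-substitute: x_2 = -2.7578/1.6222 = -1.7000.
x_1 = (-1.3765 − 6.1942·(-1.7000))/4.3589 = 2.1000.

x = (2.1000, -1.7000)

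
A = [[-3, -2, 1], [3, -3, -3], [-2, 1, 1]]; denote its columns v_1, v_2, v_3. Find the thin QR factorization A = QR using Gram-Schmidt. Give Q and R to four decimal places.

Q = [[-0.6396, -0.7477, 0.1783], [0.6396, -0.6463, -0.4161], [-0.4264, 0.1521, -0.8917]], R = [[4.6904, -1.0660, -2.9848], [0.0000, 3.5866, 1.3434], [0.0000, 0.0000, 0.5350]]

e_1 = v_1/‖v_1‖ = (-3, 3, -2)/4.6904 = (-0.6396, 0.6396, -0.4264).
r_{12} = e_1·v_2 = -1.0660.
u_2 = v_2 + 1.0660·e_1 = (-2.6818, -2.3182, 0.5455).
‖u_2‖ = 3.5866, so e_2 = (-0.7477, -0.6463, 0.1521).
r_{13} = e_1·v_3 = -2.9848; r_{23} = e_2·v_3 = 1.3434.
u_3 = v_3 + 2.9848·e_1 − 1.3434·e_2 = (0.0954, -0.2226, -0.4770).
‖u_3‖ = 0.5350, so e_3 = (0.1783, -0.4161, -0.8917).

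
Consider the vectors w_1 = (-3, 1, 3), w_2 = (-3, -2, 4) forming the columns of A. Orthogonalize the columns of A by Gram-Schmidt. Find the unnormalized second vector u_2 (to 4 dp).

q_1 = w_1/‖w_1‖ = (-3, 1, 3)/4.3589 = (-0.6882, 0.2294, 0.6882).
r_{12} = q_1·w_2 = 4.3589.
u_2 = w_2 − 4.3589·q_1 = (0.0000, -3.0000, 1.0000).

u_2 = (0.0000, -3.0000, 1.0000)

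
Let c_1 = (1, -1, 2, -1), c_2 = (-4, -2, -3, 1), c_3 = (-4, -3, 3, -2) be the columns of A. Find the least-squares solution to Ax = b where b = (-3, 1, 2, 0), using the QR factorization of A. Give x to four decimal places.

c_1 = (1, -1, 2, -1); ‖c_1‖ = 2.6458, so q_1 = (0.3780, -0.3780, 0.7559, -0.3780).
q_1·c_2 = 0.3780·(-4) + (-0.3780)·(-2) + 0.7559·(-3) + (-0.3780)·1 = -3.4017.
u_2 = c_2 + 3.4017·q_1 = (-2.7143, -3.2857, -0.4286, -0.2857).
‖u_2‖ = 4.2929, so q_2 = (-0.6323, -0.7654, -0.0998, -0.0666).
q_1·c_3 = 0.3780·(-4) + (-0.3780)·(-3) + 0.7559·3 + (-0.3780)·(-2) = 2.6458; q_2·c_3 = (-0.6323)·(-4) + (-0.7654)·(-3) + (-0.0998)·3 + (-0.0666)·(-2) = 4.6589.
u_3 = c_3 − 2.6458·q_1 − 4.6589·q_2 = (-2.0543, 1.5659, 1.4651, -0.6899).
‖u_3‖ = 3.0487, so q_3 = (-0.6738, 0.5136, 0.4806, -0.2263).
Qᵀb = (0.0000, 0.9318, 3.4962).
Back-substitute: x_3 = 3.4962/3.0487 = 1.1468.
x_2 = (0.9318 − 4.6589·1.1468)/4.2929 = -1.0275.
x_1 = (0.0000 + 3.4017·(-1.0275) − 2.6458·1.1468)/2.6458 = -2.4679.

x = (-2.4679, -1.0275, 1.1468)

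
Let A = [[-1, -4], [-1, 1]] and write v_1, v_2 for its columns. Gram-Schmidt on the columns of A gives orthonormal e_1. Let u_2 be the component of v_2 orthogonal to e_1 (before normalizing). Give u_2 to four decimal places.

e_1 = v_1/‖v_1‖ = (-1, -1)/1.4142 = (-0.7071, -0.7071).
r_{12} = e_1·v_2 = 2.1213.
u_2 = v_2 − 2.1213·e_1 = (-2.5000, 2.5000).

u_2 = (-2.5000, 2.5000)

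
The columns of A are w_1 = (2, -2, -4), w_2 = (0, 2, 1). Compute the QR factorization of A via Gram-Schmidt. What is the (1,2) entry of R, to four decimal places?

w_1 = (2, -2, -4); ‖w_1‖ = 4.8990, so q_1 = (0.4082, -0.4082, -0.8165).
r_{12} = q_1·w_2 = -1.6330.

r_{12} = -1.6330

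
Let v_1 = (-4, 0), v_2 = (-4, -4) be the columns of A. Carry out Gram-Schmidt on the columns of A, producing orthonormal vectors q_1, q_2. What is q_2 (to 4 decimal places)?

q_2 = (0.0000, -1.0000)

q_1 = v_1/‖v_1‖ = (-4, 0)/4.0000 = (-1.0000, 0.0000).
r_{12} = q_1·v_2 = 4.0000.
u_2 = v_2 − 4.0000·q_1 = (0.0000, -4.0000).
‖u_2‖ = 4.0000, so q_2 = (0.0000, -1.0000).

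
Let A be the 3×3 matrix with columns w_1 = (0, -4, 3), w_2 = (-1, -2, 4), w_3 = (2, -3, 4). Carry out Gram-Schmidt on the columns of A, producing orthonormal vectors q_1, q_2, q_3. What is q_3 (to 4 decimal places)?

w_1 = (0, -4, 3); ‖w_1‖ = 5.0000, so q_1 = (0.0000, -0.8000, 0.6000).
q_1·w_2 = 0.0000·(-1) + (-0.8000)·(-2) + 0.6000·4 = 4.0000.
u_2 = w_2 − 4.0000·q_1 = (-1.0000, 1.2000, 1.6000).
‖u_2‖ = 2.2361, so q_2 = (-0.4472, 0.5367, 0.7155).
q_1·w_3 = 0.0000·2 + (-0.8000)·(-3) + 0.6000·4 = 4.8000; q_2·w_3 = (-0.4472)·2 + 0.5367·(-3) + 0.7155·4 = 0.3578.
u_3 = w_3 − 4.8000·q_1 − 0.3578·q_2 = (2.1600, 0.6480, 0.8640).
‖u_3‖ = 2.4150, so q_3 = (0.8944, 0.2683, 0.3578).

q_3 = (0.8944, 0.2683, 0.3578)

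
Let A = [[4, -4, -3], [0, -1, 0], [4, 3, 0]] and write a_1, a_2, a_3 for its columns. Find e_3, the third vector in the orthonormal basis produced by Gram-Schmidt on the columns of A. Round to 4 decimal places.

e_3 = (-0.1400, 0.9802, 0.1400)

e_1 = a_1/‖a_1‖ = (4, 0, 4)/5.6569 = (0.7071, 0.0000, 0.7071).
r_{12} = e_1·a_2 = -0.7071.
u_2 = a_2 + 0.7071·e_1 = (-3.5000, -1.0000, 3.5000).
‖u_2‖ = 5.0498, so e_2 = (-0.6931, -0.1980, 0.6931).
r_{13} = e_1·a_3 = -2.1213; r_{23} = e_2·a_3 = 2.0793.
u_3 = a_3 + 2.1213·e_1 − 2.0793·e_2 = (-0.0588, 0.4118, 0.0588).
‖u_3‖ = 0.4201, so e_3 = (-0.1400, 0.9802, 0.1400).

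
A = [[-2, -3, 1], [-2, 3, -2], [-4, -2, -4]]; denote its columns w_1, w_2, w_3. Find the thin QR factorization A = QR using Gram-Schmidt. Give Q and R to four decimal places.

Q = [[-0.4082, -0.5307, 0.7428], [-0.4082, 0.8339, 0.3714], [-0.8165, -0.1516, -0.5571]], R = [[4.8990, 1.6330, 3.6742], [0.0000, 4.3970, -1.5920], [0.0000, 0.0000, 2.2283]]

e_1 = w_1/‖w_1‖ = (-2, -2, -4)/4.8990 = (-0.4082, -0.4082, -0.8165).
r_{12} = e_1·w_2 = 1.6330.
u_2 = w_2 − 1.6330·e_1 = (-2.3333, 3.6667, -0.6667).
‖u_2‖ = 4.3970, so e_2 = (-0.5307, 0.8339, -0.1516).
r_{13} = e_1·w_3 = 3.6742; r_{23} = e_2·w_3 = -1.5920.
u_3 = w_3 − 3.6742·e_1 + 1.5920·e_2 = (1.6552, 0.8276, -1.2414).
‖u_3‖ = 2.2283, so e_3 = (0.7428, 0.3714, -0.5571).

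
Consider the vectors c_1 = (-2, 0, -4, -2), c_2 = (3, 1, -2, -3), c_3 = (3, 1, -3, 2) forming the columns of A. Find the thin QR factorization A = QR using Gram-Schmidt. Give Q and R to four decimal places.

e_1 = c_1/‖c_1‖ = (-2, 0, -4, -2)/4.8990 = (-0.4082, 0.0000, -0.8165, -0.4082).
r_{12} = e_1·c_2 = 1.6330.
u_2 = c_2 − 1.6330·e_1 = (3.6667, 1.0000, -0.6667, -2.3333).
‖u_2‖ = 4.5092, so e_2 = (0.8131, 0.2218, -0.1478, -0.5175).
r_{13} = e_1·c_3 = 0.4082; r_{23} = e_2·c_3 = 2.0698.
u_3 = c_3 − 0.4082·e_1 − 2.0698·e_2 = (1.4836, 0.5410, -2.3607, 3.2377).
‖u_3‖ = 4.3069, so e_3 = (0.3445, 0.1256, -0.5481, 0.7518).

Q = [[-0.4082, 0.8131, 0.3445], [0.0000, 0.2218, 0.1256], [-0.8165, -0.1478, -0.5481], [-0.4082, -0.5175, 0.7518]], R = [[4.8990, 1.6330, 0.4082], [0.0000, 4.5092, 2.0698], [0.0000, 0.0000, 4.3069]]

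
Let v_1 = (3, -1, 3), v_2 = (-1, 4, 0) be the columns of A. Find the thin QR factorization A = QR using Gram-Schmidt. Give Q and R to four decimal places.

Q = [[0.6882, 0.0277], [-0.2294, 0.9563], [0.6882, 0.2910]], R = [[4.3589, -1.6059], [0.0000, 3.7975]]

v_1 = (3, -1, 3); ‖v_1‖ = 4.3589, so q_1 = (0.6882, -0.2294, 0.6882).
q_1·v_2 = 0.6882·(-1) + (-0.2294)·4 + 0.6882·0 = -1.6059.
u_2 = v_2 + 1.6059·q_1 = (0.1053, 3.6316, 1.1053).
‖u_2‖ = 3.7975, so q_2 = (0.0277, 0.9563, 0.2910).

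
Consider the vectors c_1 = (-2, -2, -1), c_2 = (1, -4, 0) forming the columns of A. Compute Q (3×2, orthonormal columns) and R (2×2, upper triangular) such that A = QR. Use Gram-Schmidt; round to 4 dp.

Q = [[-0.6667, 0.6472], [-0.6667, -0.7396], [-0.3333, 0.1849]], R = [[3.0000, 2.0000], [0.0000, 3.6056]]

q_1 = c_1/‖c_1‖ = (-2, -2, -1)/3.0000 = (-0.6667, -0.6667, -0.3333).
r_{12} = q_1·c_2 = 2.0000.
u_2 = c_2 − 2.0000·q_1 = (2.3333, -2.6667, 0.6667).
‖u_2‖ = 3.6056, so q_2 = (0.6472, -0.7396, 0.1849).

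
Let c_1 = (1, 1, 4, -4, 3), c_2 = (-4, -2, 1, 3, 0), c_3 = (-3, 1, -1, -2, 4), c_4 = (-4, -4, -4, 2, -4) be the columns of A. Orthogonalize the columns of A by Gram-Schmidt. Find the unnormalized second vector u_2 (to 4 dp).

e_1 = c_1/‖c_1‖ = (1, 1, 4, -4, 3)/6.5574 = (0.1525, 0.1525, 0.6100, -0.6100, 0.4575).
r_{12} = e_1·c_2 = -2.1350.
u_2 = c_2 + 2.1350·e_1 = (-3.6744, -1.6744, 2.3023, 1.6977, 0.9767).

u_2 = (-3.6744, -1.6744, 2.3023, 1.6977, 0.9767)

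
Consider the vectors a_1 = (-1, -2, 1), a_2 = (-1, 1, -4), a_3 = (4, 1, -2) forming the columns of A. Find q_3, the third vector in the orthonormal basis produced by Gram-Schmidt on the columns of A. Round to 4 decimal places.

q_3 = (0.7683, -0.5488, -0.3293)

q_1 = a_1/‖a_1‖ = (-1, -2, 1)/2.4495 = (-0.4082, -0.8165, 0.4082).
r_{12} = q_1·a_2 = -2.0412.
u_2 = a_2 + 2.0412·q_1 = (-1.8333, -0.6667, -3.1667).
‖u_2‖ = 3.7193, so q_2 = (-0.4929, -0.1792, -0.8514).
r_{13} = q_1·a_3 = -3.2660; r_{23} = q_2·a_3 = -0.4481.
u_3 = a_3 + 3.2660·q_1 + 0.4481·q_2 = (2.4458, -1.7470, -1.0482).
‖u_3‖ = 3.1832, so q_3 = (0.7683, -0.5488, -0.3293).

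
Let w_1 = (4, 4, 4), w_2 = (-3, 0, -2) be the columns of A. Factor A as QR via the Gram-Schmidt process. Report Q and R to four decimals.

Q = [[0.5774, -0.6172], [0.5774, 0.7715], [0.5774, -0.1543]], R = [[6.9282, -2.8868], [0.0000, 2.1602]]

w_1 = (4, 4, 4); ‖w_1‖ = 6.9282, so e_1 = (0.5774, 0.5774, 0.5774).
e_1·w_2 = 0.5774·(-3) + 0.5774·0 + 0.5774·(-2) = -2.8868.
u_2 = w_2 + 2.8868·e_1 = (-1.3333, 1.6667, -0.3333).
‖u_2‖ = 2.1602, so e_2 = (-0.6172, 0.7715, -0.1543).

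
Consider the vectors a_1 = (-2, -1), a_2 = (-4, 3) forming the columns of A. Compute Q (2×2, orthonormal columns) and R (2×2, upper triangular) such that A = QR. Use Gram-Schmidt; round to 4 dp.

q_1 = a_1/‖a_1‖ = (-2, -1)/2.2361 = (-0.8944, -0.4472).
r_{12} = q_1·a_2 = 2.2361.
u_2 = a_2 − 2.2361·q_1 = (-2.0000, 4.0000).
‖u_2‖ = 4.4721, so q_2 = (-0.4472, 0.8944).

Q = [[-0.8944, -0.4472], [-0.4472, 0.8944]], R = [[2.2361, 2.2361], [0.0000, 4.4721]]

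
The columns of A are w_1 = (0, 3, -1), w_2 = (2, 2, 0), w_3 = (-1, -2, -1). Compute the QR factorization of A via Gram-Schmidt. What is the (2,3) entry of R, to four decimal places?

q_1 = w_1/‖w_1‖ = (0, 3, -1)/3.1623 = (0.0000, 0.9487, -0.3162).
r_{12} = q_1·w_2 = 1.8974.
u_2 = w_2 − 1.8974·q_1 = (2.0000, 0.2000, 0.6000).
‖u_2‖ = 2.0976, so q_2 = (0.9535, 0.0953, 0.2860).
r_{23} = q_2·w_3 = -1.4302.

r_{23} = -1.4302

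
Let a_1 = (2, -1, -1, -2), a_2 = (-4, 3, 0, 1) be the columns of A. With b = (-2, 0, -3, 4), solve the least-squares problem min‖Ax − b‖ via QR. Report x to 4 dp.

e_1 = a_1/‖a_1‖ = (2, -1, -1, -2)/3.1623 = (0.6325, -0.3162, -0.3162, -0.6325).
r_{12} = e_1·a_2 = -4.1110.
u_2 = a_2 + 4.1110·e_1 = (-1.4000, 1.7000, -1.3000, -1.6000).
‖u_2‖ = 3.0166, so e_2 = (-0.4641, 0.5635, -0.4309, -0.5304).
Qᵀb = (-2.8460, 0.0994).
Back-substitute: x_2 = 0.0994/3.0166 = 0.0330.
x_1 = (-2.8460 + 4.1110·0.0330)/3.1623 = -0.8571.

x = (-0.8571, 0.0330)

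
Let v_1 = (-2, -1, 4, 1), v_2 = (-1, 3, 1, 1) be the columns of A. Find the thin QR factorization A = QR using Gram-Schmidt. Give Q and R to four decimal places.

Q = [[-0.4264, -0.1895], [-0.2132, 0.9477], [0.8528, 0.0812], [0.2132, 0.2437]], R = [[4.6904, 0.8528], [0.0000, 3.3575]]

v_1 = (-2, -1, 4, 1); ‖v_1‖ = 4.6904, so e_1 = (-0.4264, -0.2132, 0.8528, 0.2132).
e_1·v_2 = (-0.4264)·(-1) + (-0.2132)·3 + 0.8528·1 + 0.2132·1 = 0.8528.
u_2 = v_2 − 0.8528·e_1 = (-0.6364, 3.1818, 0.2727, 0.8182).
‖u_2‖ = 3.3575, so e_2 = (-0.1895, 0.9477, 0.0812, 0.2437).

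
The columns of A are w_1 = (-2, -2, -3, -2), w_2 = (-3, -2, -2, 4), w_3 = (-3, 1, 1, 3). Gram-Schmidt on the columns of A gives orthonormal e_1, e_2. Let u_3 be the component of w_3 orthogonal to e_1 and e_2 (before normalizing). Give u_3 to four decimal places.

u_3 = (-2.0636, 1.3052, 0.8267, -0.4817)

e_1 = w_1/‖w_1‖ = (-2, -2, -3, -2)/4.5826 = (-0.4364, -0.4364, -0.6547, -0.4364).
r_{12} = e_1·w_2 = 1.7457.
u_2 = w_2 − 1.7457·e_1 = (-2.2381, -1.2381, -0.8571, 4.7619).
‖u_2‖ = 5.4729, so e_2 = (-0.4089, -0.2262, -0.1566, 0.8701).
r_{13} = e_1·w_3 = -1.0911; r_{23} = e_2·w_3 = 3.4543.
u_3 = w_3 + 1.0911·e_1 − 3.4543·e_2 = (-2.0636, 1.3052, 0.8267, -0.4817).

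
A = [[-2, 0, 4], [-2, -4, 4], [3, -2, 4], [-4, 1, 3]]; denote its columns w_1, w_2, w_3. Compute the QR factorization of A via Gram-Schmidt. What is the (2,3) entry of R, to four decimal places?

r_{23} = -4.8081

q_1 = w_1/‖w_1‖ = (-2, -2, 3, -4)/5.7446 = (-0.3482, -0.3482, 0.5222, -0.6963).
r_{12} = q_1·w_2 = -0.3482.
u_2 = w_2 + 0.3482·q_1 = (-0.1212, -4.1212, -1.8182, 0.7576).
‖u_2‖ = 4.5693, so q_2 = (-0.0265, -0.9019, -0.3979, 0.1658).
r_{23} = q_2·w_3 = -4.8081.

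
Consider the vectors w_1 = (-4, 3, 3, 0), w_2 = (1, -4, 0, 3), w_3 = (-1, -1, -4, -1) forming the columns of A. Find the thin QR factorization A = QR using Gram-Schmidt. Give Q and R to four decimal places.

Q = [[-0.6860, -0.2053, -0.6794], [0.5145, -0.6022, -0.2018], [0.5145, 0.3285, -0.7041], [0.0000, 0.6980, -0.0426]], R = [[5.8310, -2.7440, -1.8865], [0.0000, 4.2977, -1.2045], [0.0000, 0.0000, 3.7404]]

w_1 = (-4, 3, 3, 0); ‖w_1‖ = 5.8310, so e_1 = (-0.6860, 0.5145, 0.5145, 0.0000).
e_1·w_2 = (-0.6860)·1 + 0.5145·(-4) + 0.5145·0 + 0.0000·3 = -2.7440.
u_2 = w_2 + 2.7440·e_1 = (-0.8824, -2.5882, 1.4118, 3.0000).
‖u_2‖ = 4.2977, so e_2 = (-0.2053, -0.6022, 0.3285, 0.6980).
e_1·w_3 = (-0.6860)·(-1) + 0.5145·(-1) + 0.5145·(-4) + 0.0000·(-1) = -1.8865; e_2·w_3 = (-0.2053)·(-1) + (-0.6022)·(-1) + 0.3285·(-4) + 0.6980·(-1) = -1.2045.
u_3 = w_3 + 1.8865·e_1 + 1.2045·e_2 = (-2.5414, -0.7548, -2.6338, -0.1592).
‖u_3‖ = 3.7404, so e_3 = (-0.6794, -0.2018, -0.7041, -0.0426).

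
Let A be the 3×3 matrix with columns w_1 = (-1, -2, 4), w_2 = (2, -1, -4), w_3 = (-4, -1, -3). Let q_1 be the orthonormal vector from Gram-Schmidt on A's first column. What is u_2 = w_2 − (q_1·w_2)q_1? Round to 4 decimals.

u_2 = (1.2381, -2.5238, -0.9524)

w_1 = (-1, -2, 4); ‖w_1‖ = 4.5826, so q_1 = (-0.2182, -0.4364, 0.8729).
q_1·w_2 = (-0.2182)·2 + (-0.4364)·(-1) + 0.8729·(-4) = -3.4915.
u_2 = w_2 + 3.4915·q_1 = (1.2381, -2.5238, -0.9524).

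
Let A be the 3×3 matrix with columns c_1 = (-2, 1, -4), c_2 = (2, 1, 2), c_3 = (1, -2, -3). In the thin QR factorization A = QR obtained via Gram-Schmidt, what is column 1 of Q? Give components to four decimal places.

c_1 = (-2, 1, -4); ‖c_1‖ = 4.5826, so e_1 = (-0.4364, 0.2182, -0.8729).

e_1 = (-0.4364, 0.2182, -0.8729)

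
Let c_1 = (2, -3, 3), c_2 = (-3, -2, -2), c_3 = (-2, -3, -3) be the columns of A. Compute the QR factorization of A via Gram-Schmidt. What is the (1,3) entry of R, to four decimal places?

r_{13} = -0.8528

e_1 = c_1/‖c_1‖ = (2, -3, 3)/4.6904 = (0.4264, -0.6396, 0.6396).
r_{13} = e_1·c_3 = -0.8528.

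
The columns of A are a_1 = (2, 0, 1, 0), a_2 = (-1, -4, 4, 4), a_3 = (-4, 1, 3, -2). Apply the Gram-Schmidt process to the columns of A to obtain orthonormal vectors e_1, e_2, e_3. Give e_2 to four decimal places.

e_2 = (-0.2593, -0.5762, 0.5185, 0.5762)

a_1 = (2, 0, 1, 0); ‖a_1‖ = 2.2361, so e_1 = (0.8944, 0.0000, 0.4472, 0.0000).
e_1·a_2 = 0.8944·(-1) + 0.0000·(-4) + 0.4472·4 + 0.0000·4 = 0.8944.
u_2 = a_2 − 0.8944·e_1 = (-1.8000, -4.0000, 3.6000, 4.0000).
‖u_2‖ = 6.9426, so e_2 = (-0.2593, -0.5762, 0.5185, 0.5762).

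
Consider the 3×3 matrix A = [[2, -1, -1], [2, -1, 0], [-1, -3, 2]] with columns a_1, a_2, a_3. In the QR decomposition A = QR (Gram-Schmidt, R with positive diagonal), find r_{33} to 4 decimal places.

a_1 = (2, 2, -1); ‖a_1‖ = 3.0000, so e_1 = (0.6667, 0.6667, -0.3333).
e_1·a_2 = 0.6667·(-1) + 0.6667·(-1) + (-0.3333)·(-3) = -0.3333.
u_2 = a_2 + 0.3333·e_1 = (-0.7778, -0.7778, -3.1111).
‖u_2‖ = 3.2998, so e_2 = (-0.2357, -0.2357, -0.9428).
e_1·a_3 = 0.6667·(-1) + 0.6667·0 + (-0.3333)·2 = -1.3333; e_2·a_3 = (-0.2357)·(-1) + (-0.2357)·0 + (-0.9428)·2 = -1.6499.
u_3 = a_3 + 1.3333·e_1 + 1.6499·e_2 = (-0.5000, 0.5000, 0.0000).
r_{33} = ‖u_3‖ = 0.7071.

r_{33} = 0.7071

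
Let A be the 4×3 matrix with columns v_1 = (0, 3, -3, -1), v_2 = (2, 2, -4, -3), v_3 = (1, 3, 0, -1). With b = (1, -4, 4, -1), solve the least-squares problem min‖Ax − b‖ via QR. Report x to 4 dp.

x = (-2.1340, 0.6579, 0.3730)

v_1 = (0, 3, -3, -1); ‖v_1‖ = 4.3589, so e_1 = (0.0000, 0.6882, -0.6882, -0.2294).
e_1·v_2 = 0.0000·2 + 0.6882·2 + (-0.6882)·(-4) + (-0.2294)·(-3) = 4.8177.
u_2 = v_2 − 4.8177·e_1 = (2.0000, -1.3158, -0.6842, -1.8947).
‖u_2‖ = 3.1288, so e_2 = (0.6392, -0.4205, -0.2187, -0.6056).
e_1·v_3 = 0.0000·1 + 0.6882·3 + (-0.6882)·0 + (-0.2294)·(-1) = 2.2942; e_2·v_3 = 0.6392·1 + (-0.4205)·3 + (-0.2187)·0 + (-0.6056)·(-1) = -0.0168.
u_3 = v_3 − 2.2942·e_1 + 0.0168·e_2 = (1.0108, 1.4140, 1.5753, -0.4839).
‖u_3‖ = 2.3951, so e_3 = (0.4220, 0.5904, 0.6577, -0.2020).
Qᵀb = (-5.2766, 2.0522, 0.8934).
Back-substitute: x_3 = 0.8934/2.3951 = 0.3730.
x_2 = (2.0522 + 0.0168·0.3730)/3.1288 = 0.6579.
x_1 = (-5.2766 − 4.8177·0.6579 − 2.2942·0.3730)/4.3589 = -2.1340.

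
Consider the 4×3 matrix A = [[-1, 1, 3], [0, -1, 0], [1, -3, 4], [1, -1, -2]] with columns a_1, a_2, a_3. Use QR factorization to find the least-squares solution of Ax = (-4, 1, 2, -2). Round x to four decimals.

q_1 = a_1/‖a_1‖ = (-1, 0, 1, 1)/1.7321 = (-0.5774, 0.0000, 0.5774, 0.5774).
r_{12} = q_1·a_2 = -2.8868.
u_2 = a_2 + 2.8868·q_1 = (-0.6667, -1.0000, -1.3333, 0.6667).
‖u_2‖ = 1.9149, so q_2 = (-0.3482, -0.5222, -0.6963, 0.3482).
r_{13} = q_1·a_3 = -0.5774; r_{23} = q_2·a_3 = -4.5260.
u_3 = a_3 + 0.5774·q_1 + 4.5260·q_2 = (1.0909, -2.3636, 1.1818, -0.0909).
‖u_3‖ = 2.8604, so q_3 = (0.3814, -0.8263, 0.4132, -0.0318).
Qᵀb = (2.3094, -1.2185, -1.4620).
Back-substitute: x_3 = -1.4620/2.8604 = -0.5111.
x_2 = (-1.2185 + 4.5260·(-0.5111))/1.9149 = -1.8444.
x_1 = (2.3094 + 2.8868·(-1.8444) + 0.5774·(-0.5111))/1.7321 = -1.9111.

x = (-1.9111, -1.8444, -0.5111)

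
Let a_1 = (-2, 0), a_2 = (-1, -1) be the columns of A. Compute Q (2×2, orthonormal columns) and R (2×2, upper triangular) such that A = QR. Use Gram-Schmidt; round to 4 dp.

Q = [[-1.0000, 0.0000], [0.0000, -1.0000]], R = [[2.0000, 1.0000], [0.0000, 1.0000]]

a_1 = (-2, 0); ‖a_1‖ = 2.0000, so e_1 = (-1.0000, 0.0000).
e_1·a_2 = (-1.0000)·(-1) + 0.0000·(-1) = 1.0000.
u_2 = a_2 − 1.0000·e_1 = (0.0000, -1.0000).
‖u_2‖ = 1.0000, so e_2 = (0.0000, -1.0000).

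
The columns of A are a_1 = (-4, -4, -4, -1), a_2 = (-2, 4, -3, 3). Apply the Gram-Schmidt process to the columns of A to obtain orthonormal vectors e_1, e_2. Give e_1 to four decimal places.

e_1 = a_1/‖a_1‖ = (-4, -4, -4, -1)/7.0000 = (-0.5714, -0.5714, -0.5714, -0.1429).

e_1 = (-0.5714, -0.5714, -0.5714, -0.1429)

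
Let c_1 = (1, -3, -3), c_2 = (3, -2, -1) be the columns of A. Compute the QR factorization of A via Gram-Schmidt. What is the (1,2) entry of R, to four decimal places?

c_1 = (1, -3, -3); ‖c_1‖ = 4.3589, so e_1 = (0.2294, -0.6882, -0.6882).
r_{12} = e_1·c_2 = 2.7530.

r_{12} = 2.7530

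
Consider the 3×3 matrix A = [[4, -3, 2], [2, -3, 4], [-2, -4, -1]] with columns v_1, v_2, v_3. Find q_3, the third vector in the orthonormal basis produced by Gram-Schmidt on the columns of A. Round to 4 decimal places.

v_1 = (4, 2, -2); ‖v_1‖ = 4.8990, so q_1 = (0.8165, 0.4082, -0.4082).
q_1·v_2 = 0.8165·(-3) + 0.4082·(-3) + (-0.4082)·(-4) = -2.0412.
u_2 = v_2 + 2.0412·q_1 = (-1.3333, -2.1667, -4.8333).
‖u_2‖ = 5.4620, so q_2 = (-0.2441, -0.3967, -0.8849).
q_1·v_3 = 0.8165·2 + 0.4082·4 + (-0.4082)·(-1) = 3.6742; q_2·v_3 = (-0.2441)·2 + (-0.3967)·4 + (-0.8849)·(-1) = -1.1900.
u_3 = v_3 − 3.6742·q_1 + 1.1900·q_2 = (-1.2905, 2.0279, -0.5531).
‖u_3‖ = 2.4665, so q_3 = (-0.5232, 0.8222, -0.2242).

q_3 = (-0.5232, 0.8222, -0.2242)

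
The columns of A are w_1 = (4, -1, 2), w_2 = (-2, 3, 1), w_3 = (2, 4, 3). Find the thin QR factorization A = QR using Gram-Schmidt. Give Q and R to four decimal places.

w_1 = (4, -1, 2); ‖w_1‖ = 4.5826, so e_1 = (0.8729, -0.2182, 0.4364).
e_1·w_2 = 0.8729·(-2) + (-0.2182)·3 + 0.4364·1 = -1.9640.
u_2 = w_2 + 1.9640·e_1 = (-0.2857, 2.5714, 1.8571).
‖u_2‖ = 3.1848, so e_2 = (-0.0897, 0.8074, 0.5831).
e_1·w_3 = 0.8729·2 + (-0.2182)·4 + 0.4364·3 = 2.1822; e_2·w_3 = (-0.0897)·2 + 0.8074·4 + 0.5831·3 = 4.7996.
u_3 = w_3 − 2.1822·e_1 − 4.7996·e_2 = (0.5258, 0.6009, -0.7512).
‖u_3‖ = 1.0963, so e_3 = (0.4796, 0.5482, -0.6852).

Q = [[0.8729, -0.0897, 0.4796], [-0.2182, 0.8074, 0.5482], [0.4364, 0.5831, -0.6852]], R = [[4.5826, -1.9640, 2.1822], [0.0000, 3.1848, 4.7996], [0.0000, 0.0000, 1.0963]]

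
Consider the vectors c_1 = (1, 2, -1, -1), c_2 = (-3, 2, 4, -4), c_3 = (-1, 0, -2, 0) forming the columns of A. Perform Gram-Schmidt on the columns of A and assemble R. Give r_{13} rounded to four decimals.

c_1 = (1, 2, -1, -1); ‖c_1‖ = 2.6458, so q_1 = (0.3780, 0.7559, -0.3780, -0.3780).
r_{13} = q_1·c_3 = 0.3780.

r_{13} = 0.3780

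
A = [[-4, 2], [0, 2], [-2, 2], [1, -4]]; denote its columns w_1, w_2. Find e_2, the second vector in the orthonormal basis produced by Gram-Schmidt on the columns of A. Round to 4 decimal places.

e_2 = (-0.2635, 0.5030, 0.1198, -0.8144)

e_1 = w_1/‖w_1‖ = (-4, 0, -2, 1)/4.5826 = (-0.8729, 0.0000, -0.4364, 0.2182).
r_{12} = e_1·w_2 = -3.4915.
u_2 = w_2 + 3.4915·e_1 = (-1.0476, 2.0000, 0.4762, -3.2381).
‖u_2‖ = 3.9761, so e_2 = (-0.2635, 0.5030, 0.1198, -0.8144).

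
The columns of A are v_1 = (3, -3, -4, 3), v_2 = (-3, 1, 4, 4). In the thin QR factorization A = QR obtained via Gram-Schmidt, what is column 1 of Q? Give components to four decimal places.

v_1 = (3, -3, -4, 3); ‖v_1‖ = 6.5574, so q_1 = (0.4575, -0.4575, -0.6100, 0.4575).

q_1 = (0.4575, -0.4575, -0.6100, 0.4575)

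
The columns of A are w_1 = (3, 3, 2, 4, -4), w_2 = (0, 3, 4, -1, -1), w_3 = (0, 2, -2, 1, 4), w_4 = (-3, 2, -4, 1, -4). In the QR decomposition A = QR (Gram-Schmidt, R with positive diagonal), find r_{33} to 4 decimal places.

r_{33} = 4.7395

w_1 = (3, 3, 2, 4, -4); ‖w_1‖ = 7.3485, so e_1 = (0.4082, 0.4082, 0.2722, 0.5443, -0.5443).
e_1·w_2 = 0.4082·0 + 0.4082·3 + 0.2722·4 + 0.5443·(-1) + (-0.5443)·(-1) = 2.3134.
u_2 = w_2 − 2.3134·e_1 = (-0.9444, 2.0556, 3.3704, -2.2593, 0.2593).
‖u_2‖ = 4.6528, so e_2 = (-0.2030, 0.4418, 0.7244, -0.4856, 0.0557).
e_1·w_3 = 0.4082·0 + 0.4082·2 + 0.2722·(-2) + 0.5443·1 + (-0.5443)·4 = -1.3608; e_2·w_3 = (-0.2030)·0 + 0.4418·2 + 0.7244·(-2) + (-0.4856)·1 + 0.0557·4 = -0.8279.
u_3 = w_3 + 1.3608·e_1 + 0.8279·e_2 = (0.3875, 2.9213, -1.0299, 1.3388, 3.3054).
r_{33} = ‖u_3‖ = 4.7395.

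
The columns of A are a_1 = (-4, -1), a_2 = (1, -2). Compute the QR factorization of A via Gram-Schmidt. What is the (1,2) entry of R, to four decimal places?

a_1 = (-4, -1); ‖a_1‖ = 4.1231, so q_1 = (-0.9701, -0.2425).
r_{12} = q_1·a_2 = -0.4851.

r_{12} = -0.4851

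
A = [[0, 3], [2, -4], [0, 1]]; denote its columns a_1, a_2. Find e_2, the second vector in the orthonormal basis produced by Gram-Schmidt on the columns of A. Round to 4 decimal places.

e_1 = a_1/‖a_1‖ = (0, 2, 0)/2.0000 = (0.0000, 1.0000, 0.0000).
r_{12} = e_1·a_2 = -4.0000.
u_2 = a_2 + 4.0000·e_1 = (3.0000, 0.0000, 1.0000).
‖u_2‖ = 3.1623, so e_2 = (0.9487, 0.0000, 0.3162).

e_2 = (0.9487, 0.0000, 0.3162)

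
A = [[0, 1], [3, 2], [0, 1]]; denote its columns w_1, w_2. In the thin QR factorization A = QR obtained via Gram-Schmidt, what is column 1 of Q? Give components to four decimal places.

q_1 = w_1/‖w_1‖ = (0, 3, 0)/3.0000 = (0.0000, 1.0000, 0.0000).

q_1 = (0.0000, 1.0000, 0.0000)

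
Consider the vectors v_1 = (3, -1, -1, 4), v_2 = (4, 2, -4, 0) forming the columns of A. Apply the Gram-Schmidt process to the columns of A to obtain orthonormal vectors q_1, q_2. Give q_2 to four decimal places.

v_1 = (3, -1, -1, 4); ‖v_1‖ = 5.1962, so q_1 = (0.5774, -0.1925, -0.1925, 0.7698).
q_1·v_2 = 0.5774·4 + (-0.1925)·2 + (-0.1925)·(-4) + 0.7698·0 = 2.6943.
u_2 = v_2 − 2.6943·q_1 = (2.4444, 2.5185, -3.4815, -2.0741).
‖u_2‖ = 5.3610, so q_2 = (0.4560, 0.4698, -0.6494, -0.3869).

q_2 = (0.4560, 0.4698, -0.6494, -0.3869)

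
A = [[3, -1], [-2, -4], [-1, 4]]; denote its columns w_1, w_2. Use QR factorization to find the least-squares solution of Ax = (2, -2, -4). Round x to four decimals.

x = (1.0239, -0.3341)

q_1 = w_1/‖w_1‖ = (3, -2, -1)/3.7417 = (0.8018, -0.5345, -0.2673).
r_{12} = q_1·w_2 = 0.2673.
u_2 = w_2 − 0.2673·q_1 = (-1.2143, -3.8571, 4.0714).
‖u_2‖ = 5.7383, so q_2 = (-0.2116, -0.6722, 0.7095).
Qᵀb = (3.7417, -1.9169).
Back-substitute: x_2 = -1.9169/5.7383 = -0.3341.
x_1 = (3.7417 − 0.2673·(-0.3341))/3.7417 = 1.0239.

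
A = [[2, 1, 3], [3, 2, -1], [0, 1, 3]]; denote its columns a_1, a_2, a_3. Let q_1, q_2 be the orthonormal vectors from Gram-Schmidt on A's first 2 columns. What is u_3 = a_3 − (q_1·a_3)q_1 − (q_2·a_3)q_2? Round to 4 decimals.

u_3 = (3.0000, -2.0000, 1.0000)

a_1 = (2, 3, 0); ‖a_1‖ = 3.6056, so q_1 = (0.5547, 0.8321, 0.0000).
q_1·a_2 = 0.5547·1 + 0.8321·2 + 0.0000·1 = 2.2188.
u_2 = a_2 − 2.2188·q_1 = (-0.2308, 0.1538, 1.0000).
‖u_2‖ = 1.0377, so q_2 = (-0.2224, 0.1482, 0.9636).
q_1·a_3 = 0.5547·3 + 0.8321·(-1) + 0.0000·3 = 0.8321; q_2·a_3 = (-0.2224)·3 + 0.1482·(-1) + 0.9636·3 = 2.0755.
u_3 = a_3 − 0.8321·q_1 − 2.0755·q_2 = (3.0000, -2.0000, 1.0000).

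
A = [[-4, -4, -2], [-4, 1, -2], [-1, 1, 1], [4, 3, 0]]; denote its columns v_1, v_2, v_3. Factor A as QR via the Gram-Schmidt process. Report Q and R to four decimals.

v_1 = (-4, -4, -1, 4); ‖v_1‖ = 7.0000, so e_1 = (-0.5714, -0.5714, -0.1429, 0.5714).
e_1·v_2 = (-0.5714)·(-4) + (-0.5714)·1 + (-0.1429)·1 + 0.5714·3 = 3.2857.
u_2 = v_2 − 3.2857·e_1 = (-2.1224, 2.8776, 1.4694, 1.1224).
‖u_2‖ = 4.0254, so e_2 = (-0.5273, 0.7148, 0.3650, 0.2788).
e_1·v_3 = (-0.5714)·(-2) + (-0.5714)·(-2) + (-0.1429)·1 + 0.5714·0 = 2.1429; e_2·v_3 = (-0.5273)·(-2) + 0.7148·(-2) + 0.3650·1 + 0.2788·0 = -0.0101.
u_3 = v_3 − 2.1429·e_1 + 0.0101·e_2 = (-0.7809, -0.7683, 1.3098, -1.2217).
‖u_3‖ = 2.0995, so e_3 = (-0.3719, -0.3659, 0.6239, -0.5819).

Q = [[-0.5714, -0.5273, -0.3719], [-0.5714, 0.7148, -0.3659], [-0.1429, 0.3650, 0.6239], [0.5714, 0.2788, -0.5819]], R = [[7.0000, 3.2857, 2.1429], [0.0000, 4.0254, -0.0101], [0.0000, 0.0000, 2.0995]]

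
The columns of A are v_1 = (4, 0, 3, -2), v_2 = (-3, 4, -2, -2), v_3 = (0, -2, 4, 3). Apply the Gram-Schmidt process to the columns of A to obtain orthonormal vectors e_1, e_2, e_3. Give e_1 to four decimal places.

e_1 = (0.7428, 0.0000, 0.5571, -0.3714)

v_1 = (4, 0, 3, -2); ‖v_1‖ = 5.3852, so e_1 = (0.7428, 0.0000, 0.5571, -0.3714).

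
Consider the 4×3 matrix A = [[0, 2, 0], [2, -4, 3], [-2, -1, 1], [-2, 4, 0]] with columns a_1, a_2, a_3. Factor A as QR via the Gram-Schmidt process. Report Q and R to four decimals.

e_1 = a_1/‖a_1‖ = (0, 2, -2, -2)/3.4641 = (0.0000, 0.5774, -0.5774, -0.5774).
r_{12} = e_1·a_2 = -4.0415.
u_2 = a_2 + 4.0415·e_1 = (2.0000, -1.6667, -3.3333, 1.6667).
‖u_2‖ = 4.5461, so e_2 = (0.4399, -0.3666, -0.7332, 0.3666).
r_{13} = e_1·a_3 = 1.1547; r_{23} = e_2·a_3 = -1.8331.
u_3 = a_3 − 1.1547·e_1 + 1.8331·e_2 = (0.8065, 1.6613, 0.3226, 1.3387).
‖u_3‖ = 2.3036, so e_3 = (0.3501, 0.7212, 0.1400, 0.5811).

Q = [[0.0000, 0.4399, 0.3501], [0.5774, -0.3666, 0.7212], [-0.5774, -0.7332, 0.1400], [-0.5774, 0.3666, 0.5811]], R = [[3.4641, -4.0415, 1.1547], [0.0000, 4.5461, -1.8331], [0.0000, 0.0000, 2.3036]]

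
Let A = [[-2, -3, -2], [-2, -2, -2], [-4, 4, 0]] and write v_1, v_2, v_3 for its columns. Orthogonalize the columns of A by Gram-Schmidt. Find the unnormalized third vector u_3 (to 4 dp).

e_1 = v_1/‖v_1‖ = (-2, -2, -4)/4.8990 = (-0.4082, -0.4082, -0.8165).
r_{12} = e_1·v_2 = -1.2247.
u_2 = v_2 + 1.2247·e_1 = (-3.5000, -2.5000, 3.0000).
‖u_2‖ = 5.2440, so e_2 = (-0.6674, -0.4767, 0.5721).
r_{13} = e_1·v_3 = 1.6330; r_{23} = e_2·v_3 = 2.2883.
u_3 = v_3 − 1.6330·e_1 − 2.2883·e_2 = (0.1939, -0.2424, 0.0242).

u_3 = (0.1939, -0.2424, 0.0242)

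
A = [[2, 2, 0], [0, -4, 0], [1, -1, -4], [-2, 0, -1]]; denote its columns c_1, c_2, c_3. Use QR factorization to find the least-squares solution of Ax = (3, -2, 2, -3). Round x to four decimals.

x = (1.3635, 0.4210, -0.2328)

c_1 = (2, 0, 1, -2); ‖c_1‖ = 3.0000, so e_1 = (0.6667, 0.0000, 0.3333, -0.6667).
e_1·c_2 = 0.6667·2 + 0.0000·(-4) + 0.3333·(-1) + (-0.6667)·0 = 1.0000.
u_2 = c_2 − 1.0000·e_1 = (1.3333, -4.0000, -1.3333, 0.6667).
‖u_2‖ = 4.4721, so e_2 = (0.2981, -0.8944, -0.2981, 0.1491).
e_1·c_3 = 0.6667·0 + 0.0000·0 + 0.3333·(-4) + (-0.6667)·(-1) = -0.6667; e_2·c_3 = 0.2981·0 + (-0.8944)·0 + (-0.2981)·(-4) + 0.1491·(-1) = 1.0435.
u_3 = c_3 + 0.6667·e_1 − 1.0435·e_2 = (0.1333, 0.9333, -3.4667, -1.6000).
‖u_3‖ = 3.9328, so e_3 = (0.0339, 0.2373, -0.8815, -0.4068).
Qᵀb = (4.6667, 1.6398, -0.9154).
Back-substitute: x_3 = -0.9154/3.9328 = -0.2328.
x_2 = (1.6398 − 1.0435·(-0.2328))/4.4721 = 0.4210.
x_1 = (4.6667 − 1.0000·0.4210 + 0.6667·(-0.2328))/3.0000 = 1.3635.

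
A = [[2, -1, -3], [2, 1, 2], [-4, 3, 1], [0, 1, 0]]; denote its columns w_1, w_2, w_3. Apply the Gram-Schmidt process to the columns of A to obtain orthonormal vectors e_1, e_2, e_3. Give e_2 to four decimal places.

e_2 = (0.0000, 0.8165, 0.4082, 0.4082)

w_1 = (2, 2, -4, 0); ‖w_1‖ = 4.8990, so e_1 = (0.4082, 0.4082, -0.8165, 0.0000).
e_1·w_2 = 0.4082·(-1) + 0.4082·1 + (-0.8165)·3 + 0.0000·1 = -2.4495.
u_2 = w_2 + 2.4495·e_1 = (0.0000, 2.0000, 1.0000, 1.0000).
‖u_2‖ = 2.4495, so e_2 = (0.0000, 0.8165, 0.4082, 0.4082).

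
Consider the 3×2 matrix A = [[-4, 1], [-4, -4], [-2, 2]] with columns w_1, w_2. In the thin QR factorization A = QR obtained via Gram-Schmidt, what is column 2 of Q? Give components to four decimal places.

q_1 = w_1/‖w_1‖ = (-4, -4, -2)/6.0000 = (-0.6667, -0.6667, -0.3333).
r_{12} = q_1·w_2 = 1.3333.
u_2 = w_2 − 1.3333·q_1 = (1.8889, -3.1111, 2.4444).
‖u_2‖ = 4.3843, so q_2 = (0.4308, -0.7096, 0.5575).

q_2 = (0.4308, -0.7096, 0.5575)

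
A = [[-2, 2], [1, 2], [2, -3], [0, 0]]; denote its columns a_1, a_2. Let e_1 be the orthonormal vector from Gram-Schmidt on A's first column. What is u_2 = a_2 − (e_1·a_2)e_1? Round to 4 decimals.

u_2 = (0.2222, 2.8889, -1.2222, 0.0000)

a_1 = (-2, 1, 2, 0); ‖a_1‖ = 3.0000, so e_1 = (-0.6667, 0.3333, 0.6667, 0.0000).
e_1·a_2 = (-0.6667)·2 + 0.3333·2 + 0.6667·(-3) + 0.0000·0 = -2.6667.
u_2 = a_2 + 2.6667·e_1 = (0.2222, 2.8889, -1.2222, 0.0000).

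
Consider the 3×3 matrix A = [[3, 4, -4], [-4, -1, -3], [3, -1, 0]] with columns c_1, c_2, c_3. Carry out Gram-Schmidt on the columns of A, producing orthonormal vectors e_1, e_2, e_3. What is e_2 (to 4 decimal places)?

e_1 = c_1/‖c_1‖ = (3, -4, 3)/5.8310 = (0.5145, -0.6860, 0.5145).
r_{12} = e_1·c_2 = 2.2295.
u_2 = c_2 − 2.2295·e_1 = (2.8529, 0.5294, -2.1471).
‖u_2‖ = 3.6096, so e_2 = (0.7904, 0.1467, -0.5948).

e_2 = (0.7904, 0.1467, -0.5948)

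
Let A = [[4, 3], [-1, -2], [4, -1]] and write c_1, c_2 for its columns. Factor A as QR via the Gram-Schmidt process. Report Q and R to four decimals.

c_1 = (4, -1, 4); ‖c_1‖ = 5.7446, so q_1 = (0.6963, -0.1741, 0.6963).
q_1·c_2 = 0.6963·3 + (-0.1741)·(-2) + 0.6963·(-1) = 1.7408.
u_2 = c_2 − 1.7408·q_1 = (1.7879, -1.6970, -2.2121).
‖u_2‖ = 3.3121, so q_2 = (0.5398, -0.5124, -0.6679).

Q = [[0.6963, 0.5398], [-0.1741, -0.5124], [0.6963, -0.6679]], R = [[5.7446, 1.7408], [0.0000, 3.3121]]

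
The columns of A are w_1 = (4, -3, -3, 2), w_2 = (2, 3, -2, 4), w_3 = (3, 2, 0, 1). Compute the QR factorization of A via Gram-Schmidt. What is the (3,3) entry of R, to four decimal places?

r_{33} = 2.4809

w_1 = (4, -3, -3, 2); ‖w_1‖ = 6.1644, so e_1 = (0.6489, -0.4867, -0.4867, 0.3244).
e_1·w_2 = 0.6489·2 + (-0.4867)·3 + (-0.4867)·(-2) + 0.3244·4 = 2.1089.
u_2 = w_2 − 2.1089·e_1 = (0.6316, 4.0263, -0.9737, 3.3158).
‖u_2‖ = 5.3435, so e_2 = (0.1182, 0.7535, -0.1822, 0.6205).
e_1·w_3 = 0.6489·3 + (-0.4867)·2 + (-0.4867)·0 + 0.3244·1 = 1.2978; e_2·w_3 = 0.1182·3 + 0.7535·2 + (-0.1822)·0 + 0.6205·1 = 2.4821.
u_3 = w_3 − 1.2978·e_1 − 2.4821·e_2 = (1.8645, 0.7613, 1.0839, -0.9613).
r_{33} = ‖u_3‖ = 2.4809.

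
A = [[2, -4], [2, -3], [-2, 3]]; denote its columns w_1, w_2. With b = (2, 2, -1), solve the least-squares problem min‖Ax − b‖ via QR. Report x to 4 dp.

q_1 = w_1/‖w_1‖ = (2, 2, -2)/3.4641 = (0.5774, 0.5774, -0.5774).
r_{12} = q_1·w_2 = -5.7735.
u_2 = w_2 + 5.7735·q_1 = (-0.6667, 0.3333, -0.3333).
‖u_2‖ = 0.8165, so q_2 = (-0.8165, 0.4082, -0.4082).
Qᵀb = (2.8868, -0.4082).
Back-substitute: x_2 = -0.4082/0.8165 = -0.5000.
x_1 = (2.8868 + 5.7735·(-0.5000))/3.4641 = 0.0000.

x = (0.0000, -0.5000)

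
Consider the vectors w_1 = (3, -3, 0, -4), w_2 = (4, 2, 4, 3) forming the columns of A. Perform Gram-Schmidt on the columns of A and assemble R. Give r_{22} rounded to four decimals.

r_{22} = 6.6288

w_1 = (3, -3, 0, -4); ‖w_1‖ = 5.8310, so e_1 = (0.5145, -0.5145, 0.0000, -0.6860).
e_1·w_2 = 0.5145·4 + (-0.5145)·2 + 0.0000·4 + (-0.6860)·3 = -1.0290.
u_2 = w_2 + 1.0290·e_1 = (4.5294, 1.4706, 4.0000, 2.2941).
r_{22} = ‖u_2‖ = 6.6288.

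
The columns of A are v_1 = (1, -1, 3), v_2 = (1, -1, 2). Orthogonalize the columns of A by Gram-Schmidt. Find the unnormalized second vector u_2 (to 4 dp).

u_2 = (0.2727, -0.2727, -0.1818)

v_1 = (1, -1, 3); ‖v_1‖ = 3.3166, so q_1 = (0.3015, -0.3015, 0.9045).
q_1·v_2 = 0.3015·1 + (-0.3015)·(-1) + 0.9045·2 = 2.4121.
u_2 = v_2 − 2.4121·q_1 = (0.2727, -0.2727, -0.1818).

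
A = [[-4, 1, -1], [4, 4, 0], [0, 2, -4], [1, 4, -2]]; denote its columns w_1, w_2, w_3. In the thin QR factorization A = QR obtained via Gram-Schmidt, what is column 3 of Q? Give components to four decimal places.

w_1 = (-4, 4, 0, 1); ‖w_1‖ = 5.7446, so e_1 = (-0.6963, 0.6963, 0.0000, 0.1741).
e_1·w_2 = (-0.6963)·1 + 0.6963·4 + 0.0000·2 + 0.1741·4 = 2.7852.
u_2 = w_2 − 2.7852·e_1 = (2.9394, 2.0606, 2.0000, 3.5152).
‖u_2‖ = 5.4076, so e_2 = (0.5436, 0.3811, 0.3698, 0.6500).
e_1·w_3 = (-0.6963)·(-1) + 0.6963·0 + 0.0000·(-4) + 0.1741·(-2) = 0.3482; e_2·w_3 = 0.5436·(-1) + 0.3811·0 + 0.3698·(-4) + 0.6500·(-2) = -3.3230.
u_3 = w_3 − 0.3482·e_1 + 3.3230·e_2 = (1.0487, 1.0238, -2.7710, 0.0995).
‖u_3‖ = 3.1363, so e_3 = (0.3344, 0.3264, -0.8835, 0.0317).

e_3 = (0.3344, 0.3264, -0.8835, 0.0317)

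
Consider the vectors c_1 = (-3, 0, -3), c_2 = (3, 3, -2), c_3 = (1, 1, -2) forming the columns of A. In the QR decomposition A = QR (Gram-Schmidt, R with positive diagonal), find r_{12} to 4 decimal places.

r_{12} = -0.7071

c_1 = (-3, 0, -3); ‖c_1‖ = 4.2426, so q_1 = (-0.7071, 0.0000, -0.7071).
r_{12} = q_1·c_2 = -0.7071.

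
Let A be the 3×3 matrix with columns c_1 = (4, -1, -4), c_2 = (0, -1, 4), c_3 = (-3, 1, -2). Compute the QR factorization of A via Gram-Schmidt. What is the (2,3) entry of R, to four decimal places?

c_1 = (4, -1, -4); ‖c_1‖ = 5.7446, so e_1 = (0.6963, -0.1741, -0.6963).
e_1·c_2 = 0.6963·0 + (-0.1741)·(-1) + (-0.6963)·4 = -2.6112.
u_2 = c_2 + 2.6112·e_1 = (1.8182, -1.4545, 2.1818).
‖u_2‖ = 3.1909, so e_2 = (0.5698, -0.4558, 0.6838).
r_{23} = e_2·c_3 = -3.5328.

r_{23} = -3.5328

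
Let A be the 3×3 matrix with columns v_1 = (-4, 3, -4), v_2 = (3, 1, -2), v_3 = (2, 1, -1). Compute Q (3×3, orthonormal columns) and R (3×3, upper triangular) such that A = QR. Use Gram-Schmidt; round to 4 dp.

Q = [[-0.6247, 0.7764, 0.0836], [0.4685, 0.2871, 0.8355], [-0.6247, -0.5611, 0.5431]], R = [[6.4031, -0.1562, -0.1562], [0.0000, 3.7384, 2.4009], [0.0000, 0.0000, 0.4595]]

q_1 = v_1/‖v_1‖ = (-4, 3, -4)/6.4031 = (-0.6247, 0.4685, -0.6247).
r_{12} = q_1·v_2 = -0.1562.
u_2 = v_2 + 0.1562·q_1 = (2.9024, 1.0732, -2.0976).
‖u_2‖ = 3.7384, so q_2 = (0.7764, 0.2871, -0.5611).
r_{13} = q_1·v_3 = -0.1562; r_{23} = q_2·v_3 = 2.4009.
u_3 = v_3 + 0.1562·q_1 − 2.4009·q_2 = (0.0384, 0.3839, 0.2496).
‖u_3‖ = 0.4595, so q_3 = (0.0836, 0.8355, 0.5431).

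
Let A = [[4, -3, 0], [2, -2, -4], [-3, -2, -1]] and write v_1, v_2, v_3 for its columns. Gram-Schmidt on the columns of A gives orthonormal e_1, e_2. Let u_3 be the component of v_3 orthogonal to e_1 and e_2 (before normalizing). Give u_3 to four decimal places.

v_1 = (4, 2, -3); ‖v_1‖ = 5.3852, so e_1 = (0.7428, 0.3714, -0.5571).
e_1·v_2 = 0.7428·(-3) + 0.3714·(-2) + (-0.5571)·(-2) = -1.8570.
u_2 = v_2 + 1.8570·e_1 = (-1.6207, -1.3103, -3.0345).
‖u_2‖ = 3.6813, so e_2 = (-0.4403, -0.3559, -0.8243).
e_1·v_3 = 0.7428·0 + 0.3714·(-4) + (-0.5571)·(-1) = -0.9285; e_2·v_3 = (-0.4403)·0 + (-0.3559)·(-4) + (-0.8243)·(-1) = 2.2481.
u_3 = v_3 + 0.9285·e_1 − 2.2481·e_2 = (1.6794, -2.8550, 0.3359).

u_3 = (1.6794, -2.8550, 0.3359)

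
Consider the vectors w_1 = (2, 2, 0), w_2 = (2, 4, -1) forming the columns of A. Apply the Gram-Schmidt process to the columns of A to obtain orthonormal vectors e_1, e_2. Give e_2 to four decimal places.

e_2 = (-0.5774, 0.5774, -0.5774)

w_1 = (2, 2, 0); ‖w_1‖ = 2.8284, so e_1 = (0.7071, 0.7071, 0.0000).
e_1·w_2 = 0.7071·2 + 0.7071·4 + 0.0000·(-1) = 4.2426.
u_2 = w_2 − 4.2426·e_1 = (-1.0000, 1.0000, -1.0000).
‖u_2‖ = 1.7321, so e_2 = (-0.5774, 0.5774, -0.5774).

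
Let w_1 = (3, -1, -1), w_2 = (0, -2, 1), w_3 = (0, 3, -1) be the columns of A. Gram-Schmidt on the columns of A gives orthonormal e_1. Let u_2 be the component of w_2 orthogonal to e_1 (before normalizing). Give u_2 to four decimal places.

w_1 = (3, -1, -1); ‖w_1‖ = 3.3166, so e_1 = (0.9045, -0.3015, -0.3015).
e_1·w_2 = 0.9045·0 + (-0.3015)·(-2) + (-0.3015)·1 = 0.3015.
u_2 = w_2 − 0.3015·e_1 = (-0.2727, -1.9091, 1.0909).

u_2 = (-0.2727, -1.9091, 1.0909)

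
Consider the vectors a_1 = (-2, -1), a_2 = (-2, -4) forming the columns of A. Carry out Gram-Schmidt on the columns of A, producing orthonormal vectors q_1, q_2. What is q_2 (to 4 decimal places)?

q_2 = (0.4472, -0.8944)

a_1 = (-2, -1); ‖a_1‖ = 2.2361, so q_1 = (-0.8944, -0.4472).
q_1·a_2 = (-0.8944)·(-2) + (-0.4472)·(-4) = 3.5777.
u_2 = a_2 − 3.5777·q_1 = (1.2000, -2.4000).
‖u_2‖ = 2.6833, so q_2 = (0.4472, -0.8944).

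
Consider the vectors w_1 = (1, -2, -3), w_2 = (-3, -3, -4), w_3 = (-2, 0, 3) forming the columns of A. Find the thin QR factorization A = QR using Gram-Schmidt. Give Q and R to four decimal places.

Q = [[0.2673, -0.9616, 0.0631], [-0.5345, -0.2024, -0.8206], [-0.8018, -0.1856, 0.5681]], R = [[3.7417, 4.0089, -2.9399], [0.0000, 4.2342, 1.3664], [0.0000, 0.0000, 1.5780]]

w_1 = (1, -2, -3); ‖w_1‖ = 3.7417, so q_1 = (0.2673, -0.5345, -0.8018).
q_1·w_2 = 0.2673·(-3) + (-0.5345)·(-3) + (-0.8018)·(-4) = 4.0089.
u_2 = w_2 − 4.0089·q_1 = (-4.0714, -0.8571, -0.7857).
‖u_2‖ = 4.2342, so q_2 = (-0.9616, -0.2024, -0.1856).
q_1·w_3 = 0.2673·(-2) + (-0.5345)·0 + (-0.8018)·3 = -2.9399; q_2·w_3 = (-0.9616)·(-2) + (-0.2024)·0 + (-0.1856)·3 = 1.3664.
u_3 = w_3 + 2.9399·q_1 − 1.3664·q_2 = (0.0996, -1.2948, 0.8964).
‖u_3‖ = 1.5780, so q_3 = (0.0631, -0.8206, 0.5681).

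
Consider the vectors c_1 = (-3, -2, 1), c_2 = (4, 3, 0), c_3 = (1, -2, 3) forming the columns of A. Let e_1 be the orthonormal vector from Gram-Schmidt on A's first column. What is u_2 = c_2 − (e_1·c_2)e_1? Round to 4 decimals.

c_1 = (-3, -2, 1); ‖c_1‖ = 3.7417, so e_1 = (-0.8018, -0.5345, 0.2673).
e_1·c_2 = (-0.8018)·4 + (-0.5345)·3 + 0.2673·0 = -4.8107.
u_2 = c_2 + 4.8107·e_1 = (0.1429, 0.4286, 1.2857).

u_2 = (0.1429, 0.4286, 1.2857)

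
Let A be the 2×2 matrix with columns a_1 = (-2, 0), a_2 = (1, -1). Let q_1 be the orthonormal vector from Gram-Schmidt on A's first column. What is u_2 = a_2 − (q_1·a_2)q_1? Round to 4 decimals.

q_1 = a_1/‖a_1‖ = (-2, 0)/2.0000 = (-1.0000, 0.0000).
r_{12} = q_1·a_2 = -1.0000.
u_2 = a_2 + 1.0000·q_1 = (0.0000, -1.0000).

u_2 = (0.0000, -1.0000)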